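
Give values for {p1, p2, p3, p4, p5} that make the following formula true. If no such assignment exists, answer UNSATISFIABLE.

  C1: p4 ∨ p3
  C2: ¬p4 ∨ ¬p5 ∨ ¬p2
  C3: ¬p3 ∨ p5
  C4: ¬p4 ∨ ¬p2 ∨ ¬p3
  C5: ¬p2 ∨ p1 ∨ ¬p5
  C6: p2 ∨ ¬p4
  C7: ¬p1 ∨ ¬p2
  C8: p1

p1 ↦ True,  p2 ↦ False,  p3 ↦ True,  p4 ↦ False,  p5 ↦ True

The clause (p1) is unit, so p1 = True.
The clause (¬p2) is unit, so p2 = False.
The clause (¬p4) is unit, so p4 = False.
The clause (p3) is unit, so p3 = True.
The clause (p5) is unit, so p5 = True.
All clauses are satisfied.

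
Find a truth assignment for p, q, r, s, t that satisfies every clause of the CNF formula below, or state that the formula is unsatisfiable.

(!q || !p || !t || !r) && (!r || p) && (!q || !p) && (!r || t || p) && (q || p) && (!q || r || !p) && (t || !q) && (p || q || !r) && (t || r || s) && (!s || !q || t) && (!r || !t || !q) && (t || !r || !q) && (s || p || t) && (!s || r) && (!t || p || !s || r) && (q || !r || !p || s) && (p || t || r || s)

p ↦ true, q ↦ false, r ↦ true, s ↦ true, t ↦ false

Case r = true:
(p) alone gives p = true.
(!q) alone gives q = false.
(s) alone gives s = true.
Every clause is now satisfied; t is unconstrained.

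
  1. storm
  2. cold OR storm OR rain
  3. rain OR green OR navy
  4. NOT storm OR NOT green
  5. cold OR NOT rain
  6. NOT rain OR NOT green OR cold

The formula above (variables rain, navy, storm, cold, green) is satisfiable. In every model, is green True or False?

False

Suppose green = true.
Unit clause (storm) forces storm = true.
But (NOT storm) is also a unit clause — contradiction.
So every satisfying assignment has green = False.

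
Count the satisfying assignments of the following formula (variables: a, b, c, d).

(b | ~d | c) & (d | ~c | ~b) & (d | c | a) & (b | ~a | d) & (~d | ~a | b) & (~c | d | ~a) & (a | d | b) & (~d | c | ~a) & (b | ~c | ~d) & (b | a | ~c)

There are 2^4 = 16 truth assignments over (a, b, c, d).
Check each against the 10 clauses (columns in the order a, b, c, d):
  F F F F  ✗ fails (d | c | a)
  F F F T  ✗ fails (b | ~d | c)
  F F T F  ✗ fails (a | d | b)
  F F T T  ✗ fails (b | ~c | ~d)
  F T F F  ✗ fails (d | c | a)
  F T F T  ✓ satisfies all
  F T T F  ✗ fails (d | ~c | ~b)
  F T T T  ✓ satisfies all
  T F F F  ✗ fails (b | ~a | d)
  T F F T  ✗ fails (b | ~d | c)
  T F T F  ✗ fails (b | ~a | d)
  T F T T  ✗ fails (~d | ~a | b)
  T T F F  ✓ satisfies all
  T T F T  ✗ fails (~d | c | ~a)
  T T T F  ✗ fails (d | ~c | ~b)
  T T T T  ✓ satisfies all
4 of the 16 rows are models.

4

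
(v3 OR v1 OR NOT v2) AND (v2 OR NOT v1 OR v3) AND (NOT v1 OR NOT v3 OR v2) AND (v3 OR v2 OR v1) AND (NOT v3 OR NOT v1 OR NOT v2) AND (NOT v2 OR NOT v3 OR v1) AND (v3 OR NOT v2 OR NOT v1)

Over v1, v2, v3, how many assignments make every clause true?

1

There are 2^3 = 8 truth assignments over (v1, v2, v3).
Split on v2. With v2 = true, the clauses containing v2 are satisfied and NOT v2 drops from the rest; 0 of the 2^2 = 4 assignments to the other variables satisfy what remains.
With v2 = false, by the same count on the reduced clause set, 1 assignment works.
(One model: v1=F, v2=F, v3=T.)
Total: 0 + 1 = 1.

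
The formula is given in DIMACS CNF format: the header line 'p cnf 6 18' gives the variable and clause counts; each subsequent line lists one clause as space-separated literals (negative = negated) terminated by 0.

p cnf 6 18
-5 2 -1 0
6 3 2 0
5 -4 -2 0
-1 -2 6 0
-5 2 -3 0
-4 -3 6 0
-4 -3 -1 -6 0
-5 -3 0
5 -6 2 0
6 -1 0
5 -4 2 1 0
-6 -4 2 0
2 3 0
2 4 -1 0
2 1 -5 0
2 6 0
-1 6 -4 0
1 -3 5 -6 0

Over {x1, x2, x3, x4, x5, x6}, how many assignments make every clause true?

11

There are 2^6 = 64 truth assignments over (x1, x2, x3, x4, x5, x6).
Split on x2. With x2 = True, the clauses containing x2 are satisfied and ¬x2 drops from the rest; 11 of the 2^5 = 32 assignments to the other variables satisfy what remains.
With x2 = False, by the same count on the reduced clause set, 0 assignments work.
(One model: x1=F, x2=T, x3=F, x4=F, x5=F, x6=F.)
Total: 11 + 0 = 11.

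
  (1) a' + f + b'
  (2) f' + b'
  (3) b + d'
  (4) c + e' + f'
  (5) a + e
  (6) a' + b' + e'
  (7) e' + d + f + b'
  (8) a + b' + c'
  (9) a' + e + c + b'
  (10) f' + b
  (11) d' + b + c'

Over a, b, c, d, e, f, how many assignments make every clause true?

There are 2^6 = 64 truth assignments over (a, b, c, d, e, f).
Split on b. With b = 1, the clauses containing b are satisfied and b' drops from the rest; 1 of the 2^5 = 32 assignments to the other variables satisfy what remains.
With b = 0, by the same count on the reduced clause set, 6 assignments work.
(One model: a=F, b=F, c=F, d=F, e=T, f=F.)
Total: 1 + 6 = 7.

7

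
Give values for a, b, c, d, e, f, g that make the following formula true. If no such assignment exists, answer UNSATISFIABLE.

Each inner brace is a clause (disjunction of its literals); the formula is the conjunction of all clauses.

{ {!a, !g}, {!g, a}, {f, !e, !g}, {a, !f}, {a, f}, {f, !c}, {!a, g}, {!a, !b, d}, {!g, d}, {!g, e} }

UNSATISFIABLE

Try a = false.
The clause (!g) is unit, so g = false.
The clause (!f) is unit, so f = false.
That conflicts with the unit clause (f).
That branch fails; take a = true instead.
The clause (!g) is unit, so g = false.
That conflicts with the unit clause (g).
Both values of a lead to a conflict.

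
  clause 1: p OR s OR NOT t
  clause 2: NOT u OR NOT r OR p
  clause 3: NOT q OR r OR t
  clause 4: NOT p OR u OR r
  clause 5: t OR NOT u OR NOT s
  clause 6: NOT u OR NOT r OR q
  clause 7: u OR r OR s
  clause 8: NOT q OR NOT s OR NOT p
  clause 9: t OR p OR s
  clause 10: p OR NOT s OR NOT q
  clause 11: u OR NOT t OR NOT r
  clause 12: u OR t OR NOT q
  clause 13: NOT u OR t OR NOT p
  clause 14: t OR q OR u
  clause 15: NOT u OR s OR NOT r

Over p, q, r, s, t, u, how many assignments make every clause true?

5

There are 2^6 = 64 truth assignments over (p, q, r, s, t, u).
Split on t. With t = true, the clauses containing t are satisfied and NOT t drops from the rest; 5 of the 2^5 = 32 assignments to the other variables satisfy what remains.
With t = false, by the same count on the reduced clause set, 0 assignments work.
(One model: p=F, q=F, r=F, s=T, t=T, u=F.)
Total: 5 + 0 = 5.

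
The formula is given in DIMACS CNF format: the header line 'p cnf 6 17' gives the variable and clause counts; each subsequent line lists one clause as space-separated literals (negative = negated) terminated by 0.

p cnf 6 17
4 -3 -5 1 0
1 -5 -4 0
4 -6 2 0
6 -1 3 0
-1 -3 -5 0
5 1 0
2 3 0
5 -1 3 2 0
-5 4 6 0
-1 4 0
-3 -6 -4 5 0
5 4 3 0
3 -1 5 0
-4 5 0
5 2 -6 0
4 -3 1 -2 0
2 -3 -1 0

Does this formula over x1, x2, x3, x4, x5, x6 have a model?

Yes, satisfiable

Suppose x5 = True.
Suppose x1 = False.
(¬x4) alone gives x4 = False.
(¬x3) alone gives x3 = False.
(x2) alone gives x2 = True.
(x6) alone gives x6 = True.
All clauses are satisfied.
A satisfying assignment: x1=False,  x2=True,  x3=False,  x4=False,  x5=True,  x6=True.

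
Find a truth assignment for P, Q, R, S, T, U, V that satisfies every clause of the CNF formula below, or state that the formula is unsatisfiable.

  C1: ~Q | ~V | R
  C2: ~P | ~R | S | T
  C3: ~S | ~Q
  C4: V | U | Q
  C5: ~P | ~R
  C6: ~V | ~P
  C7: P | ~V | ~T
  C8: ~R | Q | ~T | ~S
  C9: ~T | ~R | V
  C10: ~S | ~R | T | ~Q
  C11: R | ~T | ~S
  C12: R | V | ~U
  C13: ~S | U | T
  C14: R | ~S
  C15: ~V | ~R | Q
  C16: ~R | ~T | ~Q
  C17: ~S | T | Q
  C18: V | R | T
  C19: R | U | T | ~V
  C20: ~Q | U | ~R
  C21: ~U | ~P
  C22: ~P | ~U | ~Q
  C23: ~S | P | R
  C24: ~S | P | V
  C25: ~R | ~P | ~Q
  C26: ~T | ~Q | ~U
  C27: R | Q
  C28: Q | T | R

Suppose S = 0.
Suppose P = 0.
Suppose V = 1.
The clause (~T) is unit, so T = 0.
Suppose Q = 1.
The clause (R) is unit, so R = 1.
The clause (U) is unit, so U = 1.
All clauses are satisfied.

P ↦ 0; Q ↦ 1; R ↦ 1; S ↦ 0; T ↦ 0; U ↦ 1; V ↦ 1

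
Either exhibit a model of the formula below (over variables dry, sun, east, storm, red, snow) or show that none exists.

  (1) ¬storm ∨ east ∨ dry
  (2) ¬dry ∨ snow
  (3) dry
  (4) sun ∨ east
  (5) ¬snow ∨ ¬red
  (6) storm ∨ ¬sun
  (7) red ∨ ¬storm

From the singleton clause (dry), dry = True.
From the singleton clause (snow), snow = True.
From the singleton clause (¬red), red = False.
From the singleton clause (¬storm), storm = False.
From the singleton clause (¬sun), sun = False.
From the singleton clause (east), east = True.
Every clause now holds.

dry ↦ True,  sun ↦ False,  east ↦ True,  storm ↦ False,  red ↦ False,  snow ↦ True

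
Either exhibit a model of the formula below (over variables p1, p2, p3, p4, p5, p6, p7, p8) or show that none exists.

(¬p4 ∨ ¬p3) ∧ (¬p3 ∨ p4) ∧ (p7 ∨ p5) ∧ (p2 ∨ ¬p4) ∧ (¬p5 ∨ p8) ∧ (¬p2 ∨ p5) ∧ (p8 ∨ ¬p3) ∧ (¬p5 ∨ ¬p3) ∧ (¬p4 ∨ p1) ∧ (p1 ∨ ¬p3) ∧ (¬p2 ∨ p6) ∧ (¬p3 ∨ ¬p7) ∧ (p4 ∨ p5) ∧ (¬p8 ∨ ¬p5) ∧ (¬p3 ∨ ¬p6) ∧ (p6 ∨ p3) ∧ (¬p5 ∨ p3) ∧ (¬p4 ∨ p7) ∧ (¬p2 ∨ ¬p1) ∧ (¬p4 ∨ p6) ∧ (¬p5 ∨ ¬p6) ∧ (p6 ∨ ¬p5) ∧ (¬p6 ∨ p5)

Suppose p4 = False.
From the singleton clause (¬p3), p3 = False.
From the singleton clause (p5), p5 = True.
That conflicts with the unit clause (¬p5).
So p4 must be the other value — set p4 = True.
From the singleton clause (¬p3), p3 = False.
From the singleton clause (p2), p2 = True.
From the singleton clause (p5), p5 = True.
That conflicts with the unit clause (¬p5).
Both values of p4 lead to a conflict.

UNSATISFIABLE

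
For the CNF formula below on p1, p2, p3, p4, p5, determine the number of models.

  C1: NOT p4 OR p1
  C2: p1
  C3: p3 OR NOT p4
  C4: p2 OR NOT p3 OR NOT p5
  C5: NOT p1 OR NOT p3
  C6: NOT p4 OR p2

There are 2^5 = 32 truth assignments over (p1, p2, p3, p4, p5).
Split on p3. With p3 = true, the clauses containing p3 are satisfied and NOT p3 drops from the rest; 0 of the 2^4 = 16 assignments to the other variables satisfy what remains.
With p3 = false, by the same count on the reduced clause set, 4 assignments work.
(One model: p1=T, p2=F, p3=F, p4=F, p5=F.)
Total: 0 + 4 = 4.

4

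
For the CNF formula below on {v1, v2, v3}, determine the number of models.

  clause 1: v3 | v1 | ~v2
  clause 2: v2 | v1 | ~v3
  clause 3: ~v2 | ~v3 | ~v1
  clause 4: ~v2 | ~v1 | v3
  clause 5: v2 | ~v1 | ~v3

There are 2^3 = 8 truth assignments over (v1, v2, v3).
Check each against the 5 clauses (columns in the order v1, v2, v3):
  F F F  ✓ satisfies all
  F F T  ✗ fails (v2 | v1 | ~v3)
  F T F  ✗ fails (v3 | v1 | ~v2)
  F T T  ✓ satisfies all
  T F F  ✓ satisfies all
  T F T  ✗ fails (v2 | ~v1 | ~v3)
  T T F  ✗ fails (~v2 | ~v1 | v3)
  T T T  ✗ fails (~v2 | ~v3 | ~v1)
3 of the 8 rows are models.

3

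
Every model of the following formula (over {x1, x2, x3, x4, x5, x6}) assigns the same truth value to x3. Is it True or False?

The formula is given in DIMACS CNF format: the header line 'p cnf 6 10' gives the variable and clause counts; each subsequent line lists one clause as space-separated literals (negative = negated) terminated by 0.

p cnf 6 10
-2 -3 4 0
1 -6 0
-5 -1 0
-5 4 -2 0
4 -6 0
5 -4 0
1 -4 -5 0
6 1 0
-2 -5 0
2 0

False

Suppose x3 = True.
From the singleton clause (x2), x2 = True.
From the singleton clause (x4), x4 = True.
From the singleton clause (x5), x5 = True.
But (¬x5) is also a unit clause — contradiction.
So every satisfying assignment has x3 = False.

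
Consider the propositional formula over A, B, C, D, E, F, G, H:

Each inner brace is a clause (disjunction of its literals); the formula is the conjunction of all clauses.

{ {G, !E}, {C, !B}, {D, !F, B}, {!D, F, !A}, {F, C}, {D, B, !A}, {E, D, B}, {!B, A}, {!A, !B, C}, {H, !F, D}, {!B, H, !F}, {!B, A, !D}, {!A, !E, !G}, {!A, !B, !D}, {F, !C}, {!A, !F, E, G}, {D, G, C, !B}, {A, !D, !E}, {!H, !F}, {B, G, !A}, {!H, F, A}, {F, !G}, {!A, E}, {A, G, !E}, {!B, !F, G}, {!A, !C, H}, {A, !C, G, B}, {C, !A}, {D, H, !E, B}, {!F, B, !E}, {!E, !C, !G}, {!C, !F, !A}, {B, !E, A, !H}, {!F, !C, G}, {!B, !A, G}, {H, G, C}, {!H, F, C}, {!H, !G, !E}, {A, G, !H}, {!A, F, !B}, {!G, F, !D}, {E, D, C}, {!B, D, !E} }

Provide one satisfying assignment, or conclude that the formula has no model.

Suppose G = true.
(F) alone gives F = true.
(!H) alone gives H = false.
(D) alone gives D = true.
(!B) alone gives B = false.
(!E) alone gives E = false.
(!A) alone gives A = false.
No clause remains; C is free.

A=false; B=false; C=false; D=true; E=false; F=true; G=true; H=false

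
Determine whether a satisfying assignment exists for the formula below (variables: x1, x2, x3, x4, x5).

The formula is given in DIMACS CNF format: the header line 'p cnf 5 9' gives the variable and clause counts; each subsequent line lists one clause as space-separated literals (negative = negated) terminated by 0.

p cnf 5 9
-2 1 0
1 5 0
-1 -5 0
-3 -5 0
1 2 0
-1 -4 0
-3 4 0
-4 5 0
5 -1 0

Branch on x2: set x2 = False.
From the singleton clause (x1), x1 = True.
From the singleton clause (¬x5), x5 = False.
Now (x5) is unsatisfied and unit — conflict.
Undo x2 and try x2 = True.
From the singleton clause (x1), x1 = True.
From the singleton clause (¬x5), x5 = False.
Now (x5) is unsatisfied and unit — conflict.
Either choice for x2 ends in contradiction.
No assignment satisfies every clause.

No, unsatisfiable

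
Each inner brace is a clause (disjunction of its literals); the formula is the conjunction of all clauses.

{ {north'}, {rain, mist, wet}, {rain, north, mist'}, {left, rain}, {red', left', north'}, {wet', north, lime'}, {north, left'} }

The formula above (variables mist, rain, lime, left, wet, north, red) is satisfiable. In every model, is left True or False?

False

Suppose left = 1.
Unit clause (north') forces north = 0.
But (north) is also a unit clause — contradiction.
So every satisfying assignment has left = False.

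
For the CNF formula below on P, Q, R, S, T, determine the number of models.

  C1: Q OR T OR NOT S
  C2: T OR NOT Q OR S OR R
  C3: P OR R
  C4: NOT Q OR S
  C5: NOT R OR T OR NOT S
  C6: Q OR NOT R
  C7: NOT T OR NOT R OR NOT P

6

There are 2^5 = 32 truth assignments over (P, Q, R, S, T).
Split on Q. With Q = true, the clauses containing Q are satisfied and NOT Q drops from the rest; 3 of the 2^4 = 16 assignments to the other variables satisfy what remains.
With Q = false, by the same count on the reduced clause set, 3 assignments work.
(One model: P=F, Q=T, R=T, S=T, T=T.)
Total: 3 + 3 = 6.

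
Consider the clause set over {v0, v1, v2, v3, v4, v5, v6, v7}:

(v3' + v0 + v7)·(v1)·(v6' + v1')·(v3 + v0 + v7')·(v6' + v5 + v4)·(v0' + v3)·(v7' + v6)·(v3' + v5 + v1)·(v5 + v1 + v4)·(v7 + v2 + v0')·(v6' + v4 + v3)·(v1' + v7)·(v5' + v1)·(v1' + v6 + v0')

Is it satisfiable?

Unit clause (v1) forces v1 = 1.
Unit clause (v6') forces v6 = 0.
Unit clause (v7') forces v7 = 0.
That conflicts with the unit clause (v7).
No assignment satisfies every clause.

Unsatisfiable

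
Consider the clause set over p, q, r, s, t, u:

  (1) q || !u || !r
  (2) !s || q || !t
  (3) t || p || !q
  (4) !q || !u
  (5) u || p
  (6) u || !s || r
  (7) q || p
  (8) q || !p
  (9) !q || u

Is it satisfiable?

Try q = false.
Unit clause (p) forces p = true.
Now (!p) is unsatisfied and unit — conflict.
That branch fails; take q = true instead.
Unit clause (!u) forces u = false.
Now (u) is unsatisfied and unit — conflict.
Both values of q lead to a conflict.
No assignment satisfies every clause.

No, unsatisfiable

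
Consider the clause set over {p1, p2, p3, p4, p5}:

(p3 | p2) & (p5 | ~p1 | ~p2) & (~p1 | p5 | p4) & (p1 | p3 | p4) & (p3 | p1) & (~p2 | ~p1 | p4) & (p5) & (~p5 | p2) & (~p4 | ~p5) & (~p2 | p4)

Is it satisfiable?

Unsatisfiable

The clause (p5) is unit, so p5 = 1.
The clause (p2) is unit, so p2 = 1.
The clause (~p4) is unit, so p4 = 0.
Now (p4) is unsatisfied and unit — conflict.
No assignment satisfies every clause.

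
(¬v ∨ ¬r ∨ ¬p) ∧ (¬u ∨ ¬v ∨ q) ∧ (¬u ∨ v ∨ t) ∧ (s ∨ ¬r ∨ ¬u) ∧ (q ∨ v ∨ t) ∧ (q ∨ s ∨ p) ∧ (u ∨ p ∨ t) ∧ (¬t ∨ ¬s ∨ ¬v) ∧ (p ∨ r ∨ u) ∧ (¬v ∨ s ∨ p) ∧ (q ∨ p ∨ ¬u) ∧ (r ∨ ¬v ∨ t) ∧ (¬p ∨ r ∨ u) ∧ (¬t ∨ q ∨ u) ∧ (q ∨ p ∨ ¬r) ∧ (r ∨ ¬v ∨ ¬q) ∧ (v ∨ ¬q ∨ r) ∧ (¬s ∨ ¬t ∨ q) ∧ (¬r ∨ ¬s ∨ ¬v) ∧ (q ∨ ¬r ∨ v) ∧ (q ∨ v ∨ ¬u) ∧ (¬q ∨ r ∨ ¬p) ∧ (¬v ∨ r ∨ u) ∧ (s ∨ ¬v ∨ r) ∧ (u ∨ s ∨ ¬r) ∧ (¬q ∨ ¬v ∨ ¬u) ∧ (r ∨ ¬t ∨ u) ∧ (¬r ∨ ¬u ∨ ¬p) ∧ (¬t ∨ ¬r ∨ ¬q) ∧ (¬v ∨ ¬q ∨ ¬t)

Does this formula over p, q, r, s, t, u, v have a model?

Case v = False:
Case u = False:
Case q = True:
(r) alone gives r = True.
(s) alone gives s = True.
(¬t) alone gives t = False.
(p) alone gives p = True.
Every clause now holds.
A satisfying assignment: p: True,  q: True,  r: True,  s: True,  t: False,  u: False,  v: False.

Yes, satisfiable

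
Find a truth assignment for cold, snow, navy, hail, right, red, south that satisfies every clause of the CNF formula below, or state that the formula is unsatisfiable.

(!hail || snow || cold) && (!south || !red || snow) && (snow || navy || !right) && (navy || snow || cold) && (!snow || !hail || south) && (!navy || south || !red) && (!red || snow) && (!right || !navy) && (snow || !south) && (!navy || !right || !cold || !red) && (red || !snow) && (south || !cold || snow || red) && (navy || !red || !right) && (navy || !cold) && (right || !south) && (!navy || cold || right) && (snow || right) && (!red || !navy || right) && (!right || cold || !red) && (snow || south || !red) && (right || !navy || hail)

Case red = true:
(snow) alone gives snow = true.
Case hail = false:
Case navy = false:
(!right) alone gives right = false.
(!cold) alone gives cold = false.
(!south) alone gives south = false.
Every clause now holds.

cold: false,  snow: true,  navy: false,  hail: false,  right: false,  red: true,  south: false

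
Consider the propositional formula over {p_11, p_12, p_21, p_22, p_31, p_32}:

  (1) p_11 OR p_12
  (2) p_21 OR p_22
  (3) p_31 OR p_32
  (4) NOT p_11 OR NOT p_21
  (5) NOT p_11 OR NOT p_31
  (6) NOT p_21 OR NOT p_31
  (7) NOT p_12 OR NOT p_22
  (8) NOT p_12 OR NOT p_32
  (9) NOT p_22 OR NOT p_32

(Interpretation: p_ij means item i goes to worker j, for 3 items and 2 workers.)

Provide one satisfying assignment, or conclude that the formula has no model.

Case p_11 = true:
Unit clause (NOT p_21) forces p_21 = false.
Unit clause (p_22) forces p_22 = true.
Unit clause (NOT p_31) forces p_31 = false.
Unit clause (p_32) forces p_32 = true.
Now (NOT p_32) is unsatisfied and unit — conflict.
That branch fails; take p_11 = false instead.
Unit clause (p_12) forces p_12 = true.
Unit clause (NOT p_22) forces p_22 = false.
Unit clause (p_21) forces p_21 = true.
Unit clause (NOT p_31) forces p_31 = false.
Unit clause (p_32) forces p_32 = true.
Now (NOT p_32) is unsatisfied and unit — conflict.
Either choice for p_11 ends in contradiction.

UNSATISFIABLE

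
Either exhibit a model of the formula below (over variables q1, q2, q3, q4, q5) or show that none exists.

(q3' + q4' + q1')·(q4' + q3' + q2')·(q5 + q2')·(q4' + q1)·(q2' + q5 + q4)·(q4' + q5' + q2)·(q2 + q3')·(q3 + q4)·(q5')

From the singleton clause (q5'), q5 = 0.
From the singleton clause (q2'), q2 = 0.
From the singleton clause (q3'), q3 = 0.
From the singleton clause (q4), q4 = 1.
From the singleton clause (q1), q1 = 1.
All clauses are satisfied.

q1=1, q2=0, q3=0, q4=1, q5=0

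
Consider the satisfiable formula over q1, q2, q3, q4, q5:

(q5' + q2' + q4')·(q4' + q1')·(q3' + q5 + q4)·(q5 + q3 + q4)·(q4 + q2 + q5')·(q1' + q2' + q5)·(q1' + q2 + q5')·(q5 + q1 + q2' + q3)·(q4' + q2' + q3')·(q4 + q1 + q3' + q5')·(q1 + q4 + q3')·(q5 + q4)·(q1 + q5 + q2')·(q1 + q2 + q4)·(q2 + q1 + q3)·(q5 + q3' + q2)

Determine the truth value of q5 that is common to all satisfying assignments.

Suppose q5 = 0.
From the singleton clause (q4), q4 = 1.
From the singleton clause (q1'), q1 = 0.
From the singleton clause (q2'), q2 = 0.
From the singleton clause (q3), q3 = 1.
Now (q3') is unsatisfied and unit — conflict.
So every satisfying assignment has q5 = True.

True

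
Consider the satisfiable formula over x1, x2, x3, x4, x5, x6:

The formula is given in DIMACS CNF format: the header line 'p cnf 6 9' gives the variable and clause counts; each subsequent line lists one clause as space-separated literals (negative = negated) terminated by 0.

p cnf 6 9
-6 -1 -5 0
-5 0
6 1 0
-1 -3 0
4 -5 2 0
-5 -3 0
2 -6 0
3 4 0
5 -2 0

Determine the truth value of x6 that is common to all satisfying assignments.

Suppose x6 = True.
The clause (¬x5) is unit, so x5 = False.
The clause (x2) is unit, so x2 = True.
Now (¬x2) is unsatisfied and unit — conflict.
So every satisfying assignment has x6 = False.

False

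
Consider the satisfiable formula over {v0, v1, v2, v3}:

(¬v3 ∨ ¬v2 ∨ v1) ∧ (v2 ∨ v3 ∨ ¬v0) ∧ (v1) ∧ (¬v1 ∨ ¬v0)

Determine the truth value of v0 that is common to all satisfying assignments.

False

Suppose v0 = True.
(v1) alone gives v1 = True.
Now (¬v1) is unsatisfied and unit — conflict.
So every satisfying assignment has v0 = False.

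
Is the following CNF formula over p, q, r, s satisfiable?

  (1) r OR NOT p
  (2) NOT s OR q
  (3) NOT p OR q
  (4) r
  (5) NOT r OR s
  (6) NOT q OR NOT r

No, unsatisfiable

From the singleton clause (r), r = true.
From the singleton clause (s), s = true.
From the singleton clause (q), q = true.
Now (NOT q) is unsatisfied and unit — conflict.
No assignment satisfies every clause.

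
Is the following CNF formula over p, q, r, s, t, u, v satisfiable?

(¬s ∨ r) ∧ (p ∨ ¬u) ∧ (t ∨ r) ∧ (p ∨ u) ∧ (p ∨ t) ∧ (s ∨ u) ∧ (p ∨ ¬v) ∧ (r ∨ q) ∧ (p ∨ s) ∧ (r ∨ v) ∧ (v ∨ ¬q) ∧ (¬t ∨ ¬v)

Yes, satisfiable

Case s = True:
Unit clause (r) forces r = True.
Case p = True:
Case v = False:
Unit clause (¬q) forces q = False.
No clause remains; t, u are free.
A satisfying assignment: p: True; q: False; r: True; s: True; t: True; u: True; v: False.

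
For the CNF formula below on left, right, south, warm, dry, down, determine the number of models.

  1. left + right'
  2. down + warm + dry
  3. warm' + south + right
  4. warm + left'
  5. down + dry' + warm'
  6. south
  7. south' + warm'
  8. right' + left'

There are 2^6 = 64 truth assignments over (left, right, south, warm, dry, down).
Split on right. With right = 1, the clauses containing right are satisfied and right' drops from the rest; 0 of the 2^5 = 32 assignments to the other variables satisfy what remains.
With right = 0, by the same count on the reduced clause set, 3 assignments work.
Total: 0 + 3 = 3.

3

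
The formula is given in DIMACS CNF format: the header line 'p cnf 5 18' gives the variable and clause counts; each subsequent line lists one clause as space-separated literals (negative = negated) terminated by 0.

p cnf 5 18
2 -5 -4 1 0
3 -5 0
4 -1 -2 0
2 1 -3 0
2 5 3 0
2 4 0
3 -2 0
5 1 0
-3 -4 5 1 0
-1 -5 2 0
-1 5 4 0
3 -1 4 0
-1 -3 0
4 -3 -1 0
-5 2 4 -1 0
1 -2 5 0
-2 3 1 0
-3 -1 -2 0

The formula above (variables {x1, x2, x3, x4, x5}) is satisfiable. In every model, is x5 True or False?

Suppose x5 = False.
From the singleton clause (x1), x1 = True.
From the singleton clause (x4), x4 = True.
From the singleton clause (¬x3), x3 = False.
From the singleton clause (x2), x2 = True.
That conflicts with the unit clause (¬x2).
So every satisfying assignment has x5 = True.

True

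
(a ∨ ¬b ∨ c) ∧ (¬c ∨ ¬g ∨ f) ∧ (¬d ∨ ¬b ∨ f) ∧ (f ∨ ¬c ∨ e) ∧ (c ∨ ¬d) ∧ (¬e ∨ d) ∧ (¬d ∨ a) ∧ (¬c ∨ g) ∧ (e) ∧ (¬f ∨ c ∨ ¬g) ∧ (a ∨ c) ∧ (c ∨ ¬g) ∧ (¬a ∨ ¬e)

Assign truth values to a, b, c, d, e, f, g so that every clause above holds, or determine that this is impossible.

(e) alone gives e = True.
(d) alone gives d = True.
(c) alone gives c = True.
(a) alone gives a = True.
But (¬a) is also a unit clause — contradiction.

UNSATISFIABLE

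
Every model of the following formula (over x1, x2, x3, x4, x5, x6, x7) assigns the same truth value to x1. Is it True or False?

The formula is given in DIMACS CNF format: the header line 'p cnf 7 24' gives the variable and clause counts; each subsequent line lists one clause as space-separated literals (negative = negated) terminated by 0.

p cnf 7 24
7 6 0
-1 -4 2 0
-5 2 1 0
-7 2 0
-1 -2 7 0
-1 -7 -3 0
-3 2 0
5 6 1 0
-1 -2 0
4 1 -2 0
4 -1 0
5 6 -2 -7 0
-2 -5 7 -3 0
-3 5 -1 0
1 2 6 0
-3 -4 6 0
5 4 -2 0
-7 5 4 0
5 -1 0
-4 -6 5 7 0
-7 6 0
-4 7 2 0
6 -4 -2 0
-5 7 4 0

False

Suppose x1 = True.
From the singleton clause (¬x2), x2 = False.
From the singleton clause (¬x4), x4 = False.
Now (x4) is unsatisfied and unit — conflict.
So every satisfying assignment has x1 = False.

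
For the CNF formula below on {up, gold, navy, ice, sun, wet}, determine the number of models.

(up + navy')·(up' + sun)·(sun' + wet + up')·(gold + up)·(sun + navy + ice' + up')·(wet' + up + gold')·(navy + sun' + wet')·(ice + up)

6

There are 2^6 = 64 truth assignments over (up, gold, navy, ice, sun, wet).
Split on gold. With gold = 1, the clauses containing gold are satisfied and gold' drops from the rest; 4 of the 2^5 = 32 assignments to the other variables satisfy what remains.
With gold = 0, by the same count on the reduced clause set, 2 assignments work.
(One model: up=F, gold=T, navy=F, ice=T, sun=F, wet=F.)
Total: 4 + 2 = 6.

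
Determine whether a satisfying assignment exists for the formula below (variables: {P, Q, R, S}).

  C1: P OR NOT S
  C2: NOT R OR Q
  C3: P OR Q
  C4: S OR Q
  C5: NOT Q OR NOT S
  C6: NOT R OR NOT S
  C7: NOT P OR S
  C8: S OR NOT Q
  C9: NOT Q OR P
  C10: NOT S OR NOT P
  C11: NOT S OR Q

Suppose P = true.
The clause (S) is unit, so S = true.
That conflicts with the unit clause (NOT S).
Undo P and try P = false.
The clause (NOT S) is unit, so S = false.
The clause (Q) is unit, so Q = true.
That conflicts with the unit clause (NOT Q).
Either choice for P ends in contradiction.
No assignment satisfies every clause.

No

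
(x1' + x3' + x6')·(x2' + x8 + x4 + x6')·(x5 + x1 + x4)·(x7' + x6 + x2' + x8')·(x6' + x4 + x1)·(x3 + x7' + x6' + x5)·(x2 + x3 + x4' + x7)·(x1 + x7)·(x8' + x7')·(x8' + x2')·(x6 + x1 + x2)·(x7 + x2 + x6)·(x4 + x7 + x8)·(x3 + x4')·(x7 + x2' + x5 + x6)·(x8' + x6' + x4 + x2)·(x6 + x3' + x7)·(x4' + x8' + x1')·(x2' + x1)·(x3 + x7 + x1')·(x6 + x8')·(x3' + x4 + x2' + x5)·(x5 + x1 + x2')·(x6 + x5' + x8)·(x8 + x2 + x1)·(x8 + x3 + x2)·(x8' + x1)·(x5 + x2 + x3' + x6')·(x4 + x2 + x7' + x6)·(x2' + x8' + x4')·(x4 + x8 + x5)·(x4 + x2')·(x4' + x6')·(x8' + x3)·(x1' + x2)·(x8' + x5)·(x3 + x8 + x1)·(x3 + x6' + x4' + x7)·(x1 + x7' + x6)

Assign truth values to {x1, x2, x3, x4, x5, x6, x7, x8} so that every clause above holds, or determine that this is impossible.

Try x1 = 1.
Unit clause (x2) forces x2 = 1.
Unit clause (x8') forces x8 = 0.
Unit clause (x4) forces x4 = 1.
Unit clause (x3) forces x3 = 1.
Unit clause (x6') forces x6 = 0.
Unit clause (x7) forces x7 = 1.
Unit clause (x5') forces x5 = 0.
All clauses are satisfied.

x1=1,  x2=1,  x3=1,  x4=1,  x5=0,  x6=0,  x7=1,  x8=0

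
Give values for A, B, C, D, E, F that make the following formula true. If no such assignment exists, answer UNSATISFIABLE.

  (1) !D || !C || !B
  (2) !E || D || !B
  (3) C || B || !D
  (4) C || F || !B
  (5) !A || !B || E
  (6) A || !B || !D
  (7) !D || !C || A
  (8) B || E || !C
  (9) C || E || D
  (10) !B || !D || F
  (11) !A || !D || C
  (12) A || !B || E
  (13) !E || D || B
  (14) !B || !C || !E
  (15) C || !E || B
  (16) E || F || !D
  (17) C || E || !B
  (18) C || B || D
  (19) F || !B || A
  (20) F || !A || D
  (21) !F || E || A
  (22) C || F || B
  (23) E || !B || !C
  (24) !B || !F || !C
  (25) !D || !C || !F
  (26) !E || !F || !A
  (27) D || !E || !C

A=true; B=false; C=true; D=true; E=true; F=false

Suppose D = true.
Suppose C = true.
(!B) alone gives B = false.
(A) alone gives A = true.
(E) alone gives E = true.
(!F) alone gives F = false.
This assignment satisfies each clause.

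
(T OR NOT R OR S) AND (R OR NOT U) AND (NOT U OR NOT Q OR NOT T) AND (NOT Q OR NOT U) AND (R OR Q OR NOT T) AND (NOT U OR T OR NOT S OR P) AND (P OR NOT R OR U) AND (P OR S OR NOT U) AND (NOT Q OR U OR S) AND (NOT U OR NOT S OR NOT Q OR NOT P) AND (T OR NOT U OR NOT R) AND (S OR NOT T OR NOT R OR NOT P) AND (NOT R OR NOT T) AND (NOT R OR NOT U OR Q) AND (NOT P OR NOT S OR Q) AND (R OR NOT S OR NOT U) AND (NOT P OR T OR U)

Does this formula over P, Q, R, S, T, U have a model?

Try R = false.
The clause (NOT U) is unit, so U = false.
Try Q = true.
The clause (S) is unit, so S = true.
Try P = false.
Every clause is now satisfied; T is unconstrained.
A satisfying assignment: P=false; Q=true; R=false; S=true; T=true; U=false.

Satisfiable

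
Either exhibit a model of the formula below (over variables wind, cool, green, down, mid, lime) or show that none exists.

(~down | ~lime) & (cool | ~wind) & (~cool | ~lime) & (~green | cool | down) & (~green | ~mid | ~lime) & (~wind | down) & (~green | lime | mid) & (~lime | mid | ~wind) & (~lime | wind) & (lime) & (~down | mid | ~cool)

UNSATISFIABLE

The clause (lime) is unit, so lime = 1.
The clause (~down) is unit, so down = 0.
The clause (~cool) is unit, so cool = 0.
The clause (~wind) is unit, so wind = 0.
But (wind) is also a unit clause — contradiction.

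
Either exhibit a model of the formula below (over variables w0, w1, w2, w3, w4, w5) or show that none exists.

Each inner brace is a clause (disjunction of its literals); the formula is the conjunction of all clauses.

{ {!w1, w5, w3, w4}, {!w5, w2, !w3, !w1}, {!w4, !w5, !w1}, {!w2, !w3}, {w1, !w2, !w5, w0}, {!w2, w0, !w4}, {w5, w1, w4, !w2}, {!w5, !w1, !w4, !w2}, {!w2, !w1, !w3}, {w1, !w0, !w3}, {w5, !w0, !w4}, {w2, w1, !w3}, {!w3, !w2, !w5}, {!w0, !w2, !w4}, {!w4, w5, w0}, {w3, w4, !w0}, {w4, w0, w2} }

Suppose w2 = false.
Suppose w1 = false.
Unit clause (!w3) forces w3 = false.
Suppose w4 = true.
Suppose w5 = true.
No clause remains; w0 is free.

w0: true, w1: false, w2: false, w3: false, w4: true, w5: true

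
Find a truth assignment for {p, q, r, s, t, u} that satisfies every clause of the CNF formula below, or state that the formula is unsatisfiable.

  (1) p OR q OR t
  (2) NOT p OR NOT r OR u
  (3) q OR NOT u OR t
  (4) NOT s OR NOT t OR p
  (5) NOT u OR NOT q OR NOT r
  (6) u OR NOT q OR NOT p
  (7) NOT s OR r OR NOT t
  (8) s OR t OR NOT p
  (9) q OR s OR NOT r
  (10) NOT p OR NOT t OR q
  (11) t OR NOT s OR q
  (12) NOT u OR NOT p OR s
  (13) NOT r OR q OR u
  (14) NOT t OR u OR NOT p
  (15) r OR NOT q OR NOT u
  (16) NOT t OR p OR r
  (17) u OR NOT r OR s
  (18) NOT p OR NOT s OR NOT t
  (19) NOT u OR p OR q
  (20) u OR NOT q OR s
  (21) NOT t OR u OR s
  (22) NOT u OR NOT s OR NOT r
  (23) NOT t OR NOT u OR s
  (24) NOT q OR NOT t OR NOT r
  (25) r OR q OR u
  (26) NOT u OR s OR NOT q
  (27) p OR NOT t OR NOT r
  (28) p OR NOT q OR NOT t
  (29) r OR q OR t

Case p = false:
Case q = true:
From the singleton clause (NOT t), t = false.
Case u = false:
From the singleton clause (s), s = true.
All clauses hold; r can take either value.

p=false; q=true; r=false; s=true; t=false; u=false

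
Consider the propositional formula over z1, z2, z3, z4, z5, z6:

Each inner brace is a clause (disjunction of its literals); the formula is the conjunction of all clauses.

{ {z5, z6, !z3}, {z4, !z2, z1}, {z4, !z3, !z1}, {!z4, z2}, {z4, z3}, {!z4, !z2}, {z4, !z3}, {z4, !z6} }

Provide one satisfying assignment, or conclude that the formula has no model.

UNSATISFIABLE

Try z4 = false.
(z3) alone gives z3 = true.
Now (!z3) is unsatisfied and unit — conflict.
So z4 must be the other value — set z4 = true.
(z2) alone gives z2 = true.
Now (!z2) is unsatisfied and unit — conflict.
Either choice for z4 ends in contradiction.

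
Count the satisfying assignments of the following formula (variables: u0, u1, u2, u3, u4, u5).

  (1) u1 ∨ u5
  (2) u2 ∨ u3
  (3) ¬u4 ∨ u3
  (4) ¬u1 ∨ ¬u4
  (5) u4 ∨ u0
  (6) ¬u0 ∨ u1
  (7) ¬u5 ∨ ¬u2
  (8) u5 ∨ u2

There are 2^6 = 64 truth assignments over (u0, u1, u2, u3, u4, u5).
Split on u3. With u3 = True, the clauses containing u3 are satisfied and ¬u3 drops from the rest; 3 of the 2^5 = 32 assignments to the other variables satisfy what remains.
With u3 = False, by the same count on the reduced clause set, 1 assignment works.
(One model: u0=F, u1=F, u2=F, u3=T, u4=T, u5=T.)
Total: 3 + 1 = 4.

4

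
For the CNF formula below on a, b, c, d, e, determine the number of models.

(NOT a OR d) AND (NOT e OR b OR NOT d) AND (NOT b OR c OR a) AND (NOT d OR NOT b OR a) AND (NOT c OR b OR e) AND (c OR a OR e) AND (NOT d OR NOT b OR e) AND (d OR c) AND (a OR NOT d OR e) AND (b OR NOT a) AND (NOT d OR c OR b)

There are 2^5 = 32 truth assignments over (a, b, c, d, e).
Split on c. With c = true, the clauses containing c are satisfied and NOT c drops from the rest; 4 of the 2^4 = 16 assignments to the other variables satisfy what remains.
With c = false, by the same count on the reduced clause set, 1 assignment works.
Total: 4 + 1 = 5.

5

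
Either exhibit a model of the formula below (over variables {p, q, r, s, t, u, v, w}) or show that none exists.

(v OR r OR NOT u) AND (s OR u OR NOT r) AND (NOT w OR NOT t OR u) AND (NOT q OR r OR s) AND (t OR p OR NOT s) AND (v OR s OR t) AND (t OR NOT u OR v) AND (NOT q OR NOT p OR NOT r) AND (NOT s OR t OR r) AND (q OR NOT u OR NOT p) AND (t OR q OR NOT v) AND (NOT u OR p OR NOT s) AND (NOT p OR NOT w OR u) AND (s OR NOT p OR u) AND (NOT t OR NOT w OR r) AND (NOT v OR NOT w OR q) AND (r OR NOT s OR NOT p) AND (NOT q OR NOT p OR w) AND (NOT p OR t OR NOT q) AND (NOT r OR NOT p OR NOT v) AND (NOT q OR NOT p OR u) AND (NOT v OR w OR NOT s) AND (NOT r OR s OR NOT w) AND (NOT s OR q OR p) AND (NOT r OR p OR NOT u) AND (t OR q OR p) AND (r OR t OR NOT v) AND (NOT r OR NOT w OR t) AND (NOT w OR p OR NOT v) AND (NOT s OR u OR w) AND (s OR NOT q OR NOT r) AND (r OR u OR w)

p=false,  q=false,  r=false,  s=false,  t=true,  u=true,  v=true,  w=false

Suppose v = true.
Suppose t = true.
Suppose w = false.
From the singleton clause (NOT s), s = false.
Suppose u = true.
Suppose q = false.
From the singleton clause (NOT p), p = false.
From the singleton clause (NOT r), r = false.
Every clause now holds.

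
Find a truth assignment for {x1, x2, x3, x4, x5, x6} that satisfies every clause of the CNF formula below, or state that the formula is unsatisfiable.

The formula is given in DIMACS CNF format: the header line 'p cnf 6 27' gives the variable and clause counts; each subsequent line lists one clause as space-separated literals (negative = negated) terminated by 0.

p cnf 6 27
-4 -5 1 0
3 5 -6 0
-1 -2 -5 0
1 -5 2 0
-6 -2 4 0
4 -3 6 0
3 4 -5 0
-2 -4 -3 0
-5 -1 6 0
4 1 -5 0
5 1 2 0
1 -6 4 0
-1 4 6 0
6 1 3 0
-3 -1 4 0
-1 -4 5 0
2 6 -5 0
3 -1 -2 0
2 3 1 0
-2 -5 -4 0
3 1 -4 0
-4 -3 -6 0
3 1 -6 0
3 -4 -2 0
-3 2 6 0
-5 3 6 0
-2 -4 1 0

Try x4 = True.
Try x5 = True.
The clause (x1) is unit, so x1 = True.
The clause (¬x2) is unit, so x2 = False.
The clause (x6) is unit, so x6 = True.
The clause (¬x3) is unit, so x3 = False.
Every clause now holds.

x1 ↦ True, x2 ↦ False, x3 ↦ False, x4 ↦ True, x5 ↦ True, x6 ↦ True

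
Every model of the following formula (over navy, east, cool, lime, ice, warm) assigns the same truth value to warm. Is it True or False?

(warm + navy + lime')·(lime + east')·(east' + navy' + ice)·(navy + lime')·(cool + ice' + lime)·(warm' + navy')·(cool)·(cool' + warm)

True

Suppose warm = 0.
Unit clause (cool) forces cool = 1.
But (cool') is also a unit clause — contradiction.
So every satisfying assignment has warm = True.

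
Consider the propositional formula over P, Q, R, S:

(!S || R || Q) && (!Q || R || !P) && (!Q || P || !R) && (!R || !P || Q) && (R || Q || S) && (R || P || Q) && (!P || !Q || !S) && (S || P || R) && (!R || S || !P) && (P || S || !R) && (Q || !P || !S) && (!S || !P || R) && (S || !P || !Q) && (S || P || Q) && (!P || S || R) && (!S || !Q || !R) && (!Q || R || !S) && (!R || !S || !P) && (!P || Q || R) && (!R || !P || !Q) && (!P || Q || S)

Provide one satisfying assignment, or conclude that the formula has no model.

Case S = true:
Case R = true:
Unit clause (!Q) forces Q = false.
Unit clause (!P) forces P = false.
All clauses are satisfied.

P ↦ false, Q ↦ false, R ↦ true, S ↦ true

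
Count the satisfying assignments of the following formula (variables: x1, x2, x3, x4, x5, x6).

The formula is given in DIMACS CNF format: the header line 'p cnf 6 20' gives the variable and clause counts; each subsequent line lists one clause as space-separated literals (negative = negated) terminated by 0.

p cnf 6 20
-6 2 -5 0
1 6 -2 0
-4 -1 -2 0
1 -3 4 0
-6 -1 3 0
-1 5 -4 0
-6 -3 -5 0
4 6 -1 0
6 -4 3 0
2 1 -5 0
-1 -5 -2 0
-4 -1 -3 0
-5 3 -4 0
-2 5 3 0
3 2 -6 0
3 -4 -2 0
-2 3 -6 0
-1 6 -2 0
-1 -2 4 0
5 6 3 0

There are 2^6 = 64 truth assignments over (x1, x2, x3, x4, x5, x6).
Split on x6. With x6 = True, the clauses containing x6 are satisfied and ¬x6 drops from the rest; 3 of the 2^5 = 32 assignments to the other variables satisfy what remains.
With x6 = False, by the same count on the reduced clause set, 1 assignment works.
(One model: x1=F, x2=F, x3=T, x4=T, x5=F, x6=F.)
Total: 3 + 1 = 4.

4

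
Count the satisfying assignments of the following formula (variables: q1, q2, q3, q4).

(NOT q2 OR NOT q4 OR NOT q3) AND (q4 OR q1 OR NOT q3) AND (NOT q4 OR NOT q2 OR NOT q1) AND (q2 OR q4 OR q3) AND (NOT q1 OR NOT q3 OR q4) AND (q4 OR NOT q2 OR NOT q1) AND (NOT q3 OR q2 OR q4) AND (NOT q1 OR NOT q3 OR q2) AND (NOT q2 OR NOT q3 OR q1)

5

There are 2^4 = 16 truth assignments over (q1, q2, q3, q4).
Split on q2. With q2 = true, the clauses containing q2 are satisfied and NOT q2 drops from the rest; 2 of the 2^3 = 8 assignments to the other variables satisfy what remains.
With q2 = false, by the same count on the reduced clause set, 3 assignments work.
Total: 2 + 3 = 5.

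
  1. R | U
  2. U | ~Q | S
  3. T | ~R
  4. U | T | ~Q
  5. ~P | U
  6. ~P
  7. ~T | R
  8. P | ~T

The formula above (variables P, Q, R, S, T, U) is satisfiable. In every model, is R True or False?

False

Suppose R = 1.
(T) alone gives T = 1.
(~P) alone gives P = 0.
But (P) is also a unit clause — contradiction.
So every satisfying assignment has R = False.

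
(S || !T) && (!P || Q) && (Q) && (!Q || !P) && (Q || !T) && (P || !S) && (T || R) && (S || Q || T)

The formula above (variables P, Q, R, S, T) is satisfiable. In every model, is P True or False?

False

Suppose P = true.
From the singleton clause (Q), Q = true.
Now (!Q) is unsatisfied and unit — conflict.
So every satisfying assignment has P = False.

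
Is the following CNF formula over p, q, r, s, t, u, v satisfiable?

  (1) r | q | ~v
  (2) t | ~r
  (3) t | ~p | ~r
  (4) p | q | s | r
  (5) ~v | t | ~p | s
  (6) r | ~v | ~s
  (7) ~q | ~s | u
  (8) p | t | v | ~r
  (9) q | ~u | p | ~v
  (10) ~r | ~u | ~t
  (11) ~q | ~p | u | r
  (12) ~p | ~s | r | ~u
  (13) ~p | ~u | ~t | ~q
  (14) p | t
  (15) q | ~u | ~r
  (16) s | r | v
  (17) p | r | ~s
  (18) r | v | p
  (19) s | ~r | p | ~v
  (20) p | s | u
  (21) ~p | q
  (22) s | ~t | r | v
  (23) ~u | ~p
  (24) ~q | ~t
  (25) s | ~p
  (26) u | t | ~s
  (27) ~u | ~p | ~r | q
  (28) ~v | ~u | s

Yes, satisfiable

Suppose t = 1.
The clause (~q) is unit, so q = 0.
The clause (~p) is unit, so p = 0.
Suppose r = 1.
The clause (~u) is unit, so u = 0.
The clause (s) is unit, so s = 1.
All clauses hold; v can take either value.
A satisfying assignment: p ↦ 0,  q ↦ 0,  r ↦ 1,  s ↦ 1,  t ↦ 1,  u ↦ 0,  v ↦ 1.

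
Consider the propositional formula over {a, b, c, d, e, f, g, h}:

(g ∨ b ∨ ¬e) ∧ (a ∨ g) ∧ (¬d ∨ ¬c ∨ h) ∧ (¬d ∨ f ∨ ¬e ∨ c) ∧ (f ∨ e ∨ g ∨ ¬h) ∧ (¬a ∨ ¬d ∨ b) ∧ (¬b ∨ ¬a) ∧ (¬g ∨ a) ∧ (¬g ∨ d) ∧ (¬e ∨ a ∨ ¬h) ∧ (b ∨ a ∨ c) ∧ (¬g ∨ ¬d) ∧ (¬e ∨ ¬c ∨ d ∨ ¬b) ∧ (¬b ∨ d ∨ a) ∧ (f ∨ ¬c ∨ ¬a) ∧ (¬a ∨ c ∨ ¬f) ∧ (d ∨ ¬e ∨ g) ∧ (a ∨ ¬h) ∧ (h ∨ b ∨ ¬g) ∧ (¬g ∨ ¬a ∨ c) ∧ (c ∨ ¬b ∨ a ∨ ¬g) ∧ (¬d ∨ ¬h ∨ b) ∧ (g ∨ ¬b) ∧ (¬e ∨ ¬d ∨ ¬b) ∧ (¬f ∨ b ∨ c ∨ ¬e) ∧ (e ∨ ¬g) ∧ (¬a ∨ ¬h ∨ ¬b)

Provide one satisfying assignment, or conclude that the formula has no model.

Suppose a = True.
The clause (¬b) is unit, so b = False.
The clause (¬d) is unit, so d = False.
The clause (¬g) is unit, so g = False.
The clause (¬e) is unit, so e = False.
Suppose f = False.
The clause (¬h) is unit, so h = False.
The clause (¬c) is unit, so c = False.
Every clause now holds.

a: True,  b: False,  c: False,  d: False,  e: False,  f: False,  g: False,  h: False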